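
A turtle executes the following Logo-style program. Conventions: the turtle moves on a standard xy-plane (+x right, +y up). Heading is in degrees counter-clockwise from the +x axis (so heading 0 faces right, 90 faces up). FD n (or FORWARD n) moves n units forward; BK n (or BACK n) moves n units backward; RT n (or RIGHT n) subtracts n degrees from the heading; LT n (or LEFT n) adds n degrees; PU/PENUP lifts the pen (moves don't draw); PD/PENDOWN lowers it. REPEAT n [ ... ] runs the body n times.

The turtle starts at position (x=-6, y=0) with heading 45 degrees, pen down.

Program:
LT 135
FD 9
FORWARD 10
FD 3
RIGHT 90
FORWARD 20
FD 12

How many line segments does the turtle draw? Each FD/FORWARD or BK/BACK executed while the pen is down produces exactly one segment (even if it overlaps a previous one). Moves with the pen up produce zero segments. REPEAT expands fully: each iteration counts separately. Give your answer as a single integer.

Executing turtle program step by step:
Start: pos=(-6,0), heading=45, pen down
LT 135: heading 45 -> 180
FD 9: (-6,0) -> (-15,0) [heading=180, draw]
FD 10: (-15,0) -> (-25,0) [heading=180, draw]
FD 3: (-25,0) -> (-28,0) [heading=180, draw]
RT 90: heading 180 -> 90
FD 20: (-28,0) -> (-28,20) [heading=90, draw]
FD 12: (-28,20) -> (-28,32) [heading=90, draw]
Final: pos=(-28,32), heading=90, 5 segment(s) drawn
Segments drawn: 5

Answer: 5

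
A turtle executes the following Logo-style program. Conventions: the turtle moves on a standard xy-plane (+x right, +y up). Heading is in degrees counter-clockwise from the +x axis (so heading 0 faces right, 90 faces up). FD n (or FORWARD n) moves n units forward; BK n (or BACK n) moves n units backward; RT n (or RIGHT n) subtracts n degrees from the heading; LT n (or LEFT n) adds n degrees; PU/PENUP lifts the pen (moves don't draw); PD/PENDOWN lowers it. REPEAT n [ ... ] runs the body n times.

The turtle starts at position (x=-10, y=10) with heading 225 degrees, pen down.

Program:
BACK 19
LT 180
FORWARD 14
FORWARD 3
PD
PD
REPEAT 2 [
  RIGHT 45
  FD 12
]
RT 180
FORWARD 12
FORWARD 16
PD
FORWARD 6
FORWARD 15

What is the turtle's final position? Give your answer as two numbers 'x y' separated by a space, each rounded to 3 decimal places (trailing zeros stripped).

Executing turtle program step by step:
Start: pos=(-10,10), heading=225, pen down
BK 19: (-10,10) -> (3.435,23.435) [heading=225, draw]
LT 180: heading 225 -> 45
FD 14: (3.435,23.435) -> (13.335,33.335) [heading=45, draw]
FD 3: (13.335,33.335) -> (15.456,35.456) [heading=45, draw]
PD: pen down
PD: pen down
REPEAT 2 [
  -- iteration 1/2 --
  RT 45: heading 45 -> 0
  FD 12: (15.456,35.456) -> (27.456,35.456) [heading=0, draw]
  -- iteration 2/2 --
  RT 45: heading 0 -> 315
  FD 12: (27.456,35.456) -> (35.941,26.971) [heading=315, draw]
]
RT 180: heading 315 -> 135
FD 12: (35.941,26.971) -> (27.456,35.456) [heading=135, draw]
FD 16: (27.456,35.456) -> (16.142,46.77) [heading=135, draw]
PD: pen down
FD 6: (16.142,46.77) -> (11.899,51.012) [heading=135, draw]
FD 15: (11.899,51.012) -> (1.293,61.619) [heading=135, draw]
Final: pos=(1.293,61.619), heading=135, 9 segment(s) drawn

Answer: 1.293 61.619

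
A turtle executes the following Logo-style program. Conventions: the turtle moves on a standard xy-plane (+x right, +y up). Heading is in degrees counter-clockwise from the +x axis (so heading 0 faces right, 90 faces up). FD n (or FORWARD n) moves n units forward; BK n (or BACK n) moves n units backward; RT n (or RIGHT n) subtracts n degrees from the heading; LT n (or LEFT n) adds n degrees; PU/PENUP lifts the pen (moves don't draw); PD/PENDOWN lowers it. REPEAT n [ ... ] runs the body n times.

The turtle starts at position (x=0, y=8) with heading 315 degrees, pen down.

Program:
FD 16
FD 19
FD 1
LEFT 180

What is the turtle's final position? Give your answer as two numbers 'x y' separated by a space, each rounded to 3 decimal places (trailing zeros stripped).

Executing turtle program step by step:
Start: pos=(0,8), heading=315, pen down
FD 16: (0,8) -> (11.314,-3.314) [heading=315, draw]
FD 19: (11.314,-3.314) -> (24.749,-16.749) [heading=315, draw]
FD 1: (24.749,-16.749) -> (25.456,-17.456) [heading=315, draw]
LT 180: heading 315 -> 135
Final: pos=(25.456,-17.456), heading=135, 3 segment(s) drawn

Answer: 25.456 -17.456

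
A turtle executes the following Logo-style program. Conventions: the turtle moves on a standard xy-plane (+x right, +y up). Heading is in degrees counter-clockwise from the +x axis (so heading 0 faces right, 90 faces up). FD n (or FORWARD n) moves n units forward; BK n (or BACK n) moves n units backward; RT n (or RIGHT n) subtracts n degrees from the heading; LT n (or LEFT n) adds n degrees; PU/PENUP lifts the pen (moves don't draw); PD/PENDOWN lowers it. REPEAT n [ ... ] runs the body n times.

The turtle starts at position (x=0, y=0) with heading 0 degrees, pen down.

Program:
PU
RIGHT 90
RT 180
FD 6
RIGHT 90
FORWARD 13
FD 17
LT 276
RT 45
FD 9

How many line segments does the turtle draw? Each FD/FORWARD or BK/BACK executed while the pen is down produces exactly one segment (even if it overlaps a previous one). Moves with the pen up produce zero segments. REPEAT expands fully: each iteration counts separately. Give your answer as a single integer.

Answer: 0

Derivation:
Executing turtle program step by step:
Start: pos=(0,0), heading=0, pen down
PU: pen up
RT 90: heading 0 -> 270
RT 180: heading 270 -> 90
FD 6: (0,0) -> (0,6) [heading=90, move]
RT 90: heading 90 -> 0
FD 13: (0,6) -> (13,6) [heading=0, move]
FD 17: (13,6) -> (30,6) [heading=0, move]
LT 276: heading 0 -> 276
RT 45: heading 276 -> 231
FD 9: (30,6) -> (24.336,-0.994) [heading=231, move]
Final: pos=(24.336,-0.994), heading=231, 0 segment(s) drawn
Segments drawn: 0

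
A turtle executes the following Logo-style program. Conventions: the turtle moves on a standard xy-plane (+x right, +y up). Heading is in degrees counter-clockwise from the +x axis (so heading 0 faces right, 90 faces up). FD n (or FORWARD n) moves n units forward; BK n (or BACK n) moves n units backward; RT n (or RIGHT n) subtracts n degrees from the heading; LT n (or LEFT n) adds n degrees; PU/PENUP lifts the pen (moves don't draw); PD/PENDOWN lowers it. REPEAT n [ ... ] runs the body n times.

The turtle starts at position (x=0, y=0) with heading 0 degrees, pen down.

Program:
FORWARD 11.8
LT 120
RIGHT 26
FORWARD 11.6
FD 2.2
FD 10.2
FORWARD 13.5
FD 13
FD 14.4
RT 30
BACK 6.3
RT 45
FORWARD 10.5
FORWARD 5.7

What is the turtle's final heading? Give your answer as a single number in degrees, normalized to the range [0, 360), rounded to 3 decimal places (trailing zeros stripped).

Answer: 19

Derivation:
Executing turtle program step by step:
Start: pos=(0,0), heading=0, pen down
FD 11.8: (0,0) -> (11.8,0) [heading=0, draw]
LT 120: heading 0 -> 120
RT 26: heading 120 -> 94
FD 11.6: (11.8,0) -> (10.991,11.572) [heading=94, draw]
FD 2.2: (10.991,11.572) -> (10.837,13.766) [heading=94, draw]
FD 10.2: (10.837,13.766) -> (10.126,23.942) [heading=94, draw]
FD 13.5: (10.126,23.942) -> (9.184,37.409) [heading=94, draw]
FD 13: (9.184,37.409) -> (8.277,50.377) [heading=94, draw]
FD 14.4: (8.277,50.377) -> (7.273,64.742) [heading=94, draw]
RT 30: heading 94 -> 64
BK 6.3: (7.273,64.742) -> (4.511,59.08) [heading=64, draw]
RT 45: heading 64 -> 19
FD 10.5: (4.511,59.08) -> (14.439,62.498) [heading=19, draw]
FD 5.7: (14.439,62.498) -> (19.828,64.354) [heading=19, draw]
Final: pos=(19.828,64.354), heading=19, 10 segment(s) drawn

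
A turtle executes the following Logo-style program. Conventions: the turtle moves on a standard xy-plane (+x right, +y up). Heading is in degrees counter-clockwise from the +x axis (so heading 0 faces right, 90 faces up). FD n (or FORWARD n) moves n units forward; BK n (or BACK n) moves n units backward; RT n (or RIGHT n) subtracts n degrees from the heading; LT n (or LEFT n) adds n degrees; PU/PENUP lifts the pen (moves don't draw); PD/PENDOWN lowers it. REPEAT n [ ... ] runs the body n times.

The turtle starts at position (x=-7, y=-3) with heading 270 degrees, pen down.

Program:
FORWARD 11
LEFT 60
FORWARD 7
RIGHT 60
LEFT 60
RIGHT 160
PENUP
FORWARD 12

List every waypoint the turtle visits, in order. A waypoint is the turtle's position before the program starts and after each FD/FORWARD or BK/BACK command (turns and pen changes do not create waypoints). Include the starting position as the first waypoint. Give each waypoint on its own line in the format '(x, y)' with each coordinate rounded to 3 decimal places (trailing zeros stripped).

Answer: (-7, -3)
(-7, -14)
(-0.938, -17.5)
(-12.756, -15.416)

Derivation:
Executing turtle program step by step:
Start: pos=(-7,-3), heading=270, pen down
FD 11: (-7,-3) -> (-7,-14) [heading=270, draw]
LT 60: heading 270 -> 330
FD 7: (-7,-14) -> (-0.938,-17.5) [heading=330, draw]
RT 60: heading 330 -> 270
LT 60: heading 270 -> 330
RT 160: heading 330 -> 170
PU: pen up
FD 12: (-0.938,-17.5) -> (-12.756,-15.416) [heading=170, move]
Final: pos=(-12.756,-15.416), heading=170, 2 segment(s) drawn
Waypoints (4 total):
(-7, -3)
(-7, -14)
(-0.938, -17.5)
(-12.756, -15.416)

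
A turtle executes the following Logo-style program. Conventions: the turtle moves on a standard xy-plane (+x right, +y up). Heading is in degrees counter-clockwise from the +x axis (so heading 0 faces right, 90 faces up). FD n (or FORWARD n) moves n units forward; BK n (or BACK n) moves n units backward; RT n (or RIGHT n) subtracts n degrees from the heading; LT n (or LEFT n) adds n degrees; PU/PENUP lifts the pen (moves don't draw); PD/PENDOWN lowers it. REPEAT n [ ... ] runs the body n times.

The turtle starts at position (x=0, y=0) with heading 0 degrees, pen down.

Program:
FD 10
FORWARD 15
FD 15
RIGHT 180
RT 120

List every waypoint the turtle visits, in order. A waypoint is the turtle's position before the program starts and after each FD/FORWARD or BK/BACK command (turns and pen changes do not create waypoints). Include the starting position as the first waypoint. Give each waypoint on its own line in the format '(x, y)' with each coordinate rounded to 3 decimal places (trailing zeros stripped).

Executing turtle program step by step:
Start: pos=(0,0), heading=0, pen down
FD 10: (0,0) -> (10,0) [heading=0, draw]
FD 15: (10,0) -> (25,0) [heading=0, draw]
FD 15: (25,0) -> (40,0) [heading=0, draw]
RT 180: heading 0 -> 180
RT 120: heading 180 -> 60
Final: pos=(40,0), heading=60, 3 segment(s) drawn
Waypoints (4 total):
(0, 0)
(10, 0)
(25, 0)
(40, 0)

Answer: (0, 0)
(10, 0)
(25, 0)
(40, 0)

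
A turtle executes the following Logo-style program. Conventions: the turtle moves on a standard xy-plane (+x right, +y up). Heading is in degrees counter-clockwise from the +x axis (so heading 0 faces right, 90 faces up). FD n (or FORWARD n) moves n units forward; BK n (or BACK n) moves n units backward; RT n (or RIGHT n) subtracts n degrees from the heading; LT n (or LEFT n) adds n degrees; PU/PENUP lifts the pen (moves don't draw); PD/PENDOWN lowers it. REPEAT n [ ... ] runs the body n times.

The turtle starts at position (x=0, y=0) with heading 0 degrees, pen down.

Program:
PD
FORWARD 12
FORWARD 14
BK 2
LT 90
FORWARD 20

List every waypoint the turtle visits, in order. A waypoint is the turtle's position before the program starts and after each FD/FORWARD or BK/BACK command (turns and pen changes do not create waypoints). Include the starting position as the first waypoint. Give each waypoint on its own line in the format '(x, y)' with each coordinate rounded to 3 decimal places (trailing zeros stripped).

Answer: (0, 0)
(12, 0)
(26, 0)
(24, 0)
(24, 20)

Derivation:
Executing turtle program step by step:
Start: pos=(0,0), heading=0, pen down
PD: pen down
FD 12: (0,0) -> (12,0) [heading=0, draw]
FD 14: (12,0) -> (26,0) [heading=0, draw]
BK 2: (26,0) -> (24,0) [heading=0, draw]
LT 90: heading 0 -> 90
FD 20: (24,0) -> (24,20) [heading=90, draw]
Final: pos=(24,20), heading=90, 4 segment(s) drawn
Waypoints (5 total):
(0, 0)
(12, 0)
(26, 0)
(24, 0)
(24, 20)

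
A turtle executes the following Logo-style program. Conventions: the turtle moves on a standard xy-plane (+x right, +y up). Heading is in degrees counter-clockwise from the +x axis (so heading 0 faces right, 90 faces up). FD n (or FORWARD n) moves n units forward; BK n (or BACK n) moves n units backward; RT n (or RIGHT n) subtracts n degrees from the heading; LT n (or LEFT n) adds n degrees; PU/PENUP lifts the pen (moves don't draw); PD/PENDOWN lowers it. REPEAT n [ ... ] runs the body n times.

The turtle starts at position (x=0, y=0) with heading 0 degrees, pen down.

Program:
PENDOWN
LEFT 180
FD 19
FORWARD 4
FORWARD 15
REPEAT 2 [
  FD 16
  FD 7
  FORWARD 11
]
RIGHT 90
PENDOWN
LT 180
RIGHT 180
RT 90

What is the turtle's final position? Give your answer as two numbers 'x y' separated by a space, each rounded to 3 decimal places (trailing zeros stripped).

Answer: -106 0

Derivation:
Executing turtle program step by step:
Start: pos=(0,0), heading=0, pen down
PD: pen down
LT 180: heading 0 -> 180
FD 19: (0,0) -> (-19,0) [heading=180, draw]
FD 4: (-19,0) -> (-23,0) [heading=180, draw]
FD 15: (-23,0) -> (-38,0) [heading=180, draw]
REPEAT 2 [
  -- iteration 1/2 --
  FD 16: (-38,0) -> (-54,0) [heading=180, draw]
  FD 7: (-54,0) -> (-61,0) [heading=180, draw]
  FD 11: (-61,0) -> (-72,0) [heading=180, draw]
  -- iteration 2/2 --
  FD 16: (-72,0) -> (-88,0) [heading=180, draw]
  FD 7: (-88,0) -> (-95,0) [heading=180, draw]
  FD 11: (-95,0) -> (-106,0) [heading=180, draw]
]
RT 90: heading 180 -> 90
PD: pen down
LT 180: heading 90 -> 270
RT 180: heading 270 -> 90
RT 90: heading 90 -> 0
Final: pos=(-106,0), heading=0, 9 segment(s) drawn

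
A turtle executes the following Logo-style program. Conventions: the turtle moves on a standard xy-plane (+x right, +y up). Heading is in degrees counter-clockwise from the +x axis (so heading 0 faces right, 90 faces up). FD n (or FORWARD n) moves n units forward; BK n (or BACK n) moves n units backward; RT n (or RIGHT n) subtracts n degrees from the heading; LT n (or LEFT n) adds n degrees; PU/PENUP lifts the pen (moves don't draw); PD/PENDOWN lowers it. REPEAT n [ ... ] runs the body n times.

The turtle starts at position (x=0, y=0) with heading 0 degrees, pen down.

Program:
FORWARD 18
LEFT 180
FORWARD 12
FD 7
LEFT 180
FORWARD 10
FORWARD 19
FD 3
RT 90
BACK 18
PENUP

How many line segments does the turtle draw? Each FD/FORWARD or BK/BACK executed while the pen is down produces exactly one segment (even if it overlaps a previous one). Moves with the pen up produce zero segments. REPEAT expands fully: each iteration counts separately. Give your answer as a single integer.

Executing turtle program step by step:
Start: pos=(0,0), heading=0, pen down
FD 18: (0,0) -> (18,0) [heading=0, draw]
LT 180: heading 0 -> 180
FD 12: (18,0) -> (6,0) [heading=180, draw]
FD 7: (6,0) -> (-1,0) [heading=180, draw]
LT 180: heading 180 -> 0
FD 10: (-1,0) -> (9,0) [heading=0, draw]
FD 19: (9,0) -> (28,0) [heading=0, draw]
FD 3: (28,0) -> (31,0) [heading=0, draw]
RT 90: heading 0 -> 270
BK 18: (31,0) -> (31,18) [heading=270, draw]
PU: pen up
Final: pos=(31,18), heading=270, 7 segment(s) drawn
Segments drawn: 7

Answer: 7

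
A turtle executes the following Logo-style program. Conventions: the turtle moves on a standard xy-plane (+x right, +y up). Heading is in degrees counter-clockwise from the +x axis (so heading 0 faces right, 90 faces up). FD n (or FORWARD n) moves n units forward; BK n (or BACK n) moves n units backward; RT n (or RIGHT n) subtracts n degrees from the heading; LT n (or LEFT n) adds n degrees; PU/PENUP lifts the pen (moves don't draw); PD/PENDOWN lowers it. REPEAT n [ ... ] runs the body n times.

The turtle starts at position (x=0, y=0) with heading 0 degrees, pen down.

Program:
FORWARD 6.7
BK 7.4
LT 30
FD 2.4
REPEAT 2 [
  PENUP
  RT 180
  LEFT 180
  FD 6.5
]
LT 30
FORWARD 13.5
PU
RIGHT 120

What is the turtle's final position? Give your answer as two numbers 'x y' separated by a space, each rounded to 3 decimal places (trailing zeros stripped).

Answer: 19.387 19.391

Derivation:
Executing turtle program step by step:
Start: pos=(0,0), heading=0, pen down
FD 6.7: (0,0) -> (6.7,0) [heading=0, draw]
BK 7.4: (6.7,0) -> (-0.7,0) [heading=0, draw]
LT 30: heading 0 -> 30
FD 2.4: (-0.7,0) -> (1.378,1.2) [heading=30, draw]
REPEAT 2 [
  -- iteration 1/2 --
  PU: pen up
  RT 180: heading 30 -> 210
  LT 180: heading 210 -> 30
  FD 6.5: (1.378,1.2) -> (7.008,4.45) [heading=30, move]
  -- iteration 2/2 --
  PU: pen up
  RT 180: heading 30 -> 210
  LT 180: heading 210 -> 30
  FD 6.5: (7.008,4.45) -> (12.637,7.7) [heading=30, move]
]
LT 30: heading 30 -> 60
FD 13.5: (12.637,7.7) -> (19.387,19.391) [heading=60, move]
PU: pen up
RT 120: heading 60 -> 300
Final: pos=(19.387,19.391), heading=300, 3 segment(s) drawn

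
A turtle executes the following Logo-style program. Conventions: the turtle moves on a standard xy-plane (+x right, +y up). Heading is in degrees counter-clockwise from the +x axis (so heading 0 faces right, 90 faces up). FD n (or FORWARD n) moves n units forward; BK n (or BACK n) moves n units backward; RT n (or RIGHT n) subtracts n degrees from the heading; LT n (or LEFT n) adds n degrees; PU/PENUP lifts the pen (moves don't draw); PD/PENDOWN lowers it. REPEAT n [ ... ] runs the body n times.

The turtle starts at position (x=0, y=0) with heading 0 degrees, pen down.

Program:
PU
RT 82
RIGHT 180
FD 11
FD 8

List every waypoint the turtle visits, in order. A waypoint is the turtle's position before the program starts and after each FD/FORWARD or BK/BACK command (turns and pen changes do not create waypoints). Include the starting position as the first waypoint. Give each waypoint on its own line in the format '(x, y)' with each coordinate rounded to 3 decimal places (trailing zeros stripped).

Answer: (0, 0)
(-1.531, 10.893)
(-2.644, 18.815)

Derivation:
Executing turtle program step by step:
Start: pos=(0,0), heading=0, pen down
PU: pen up
RT 82: heading 0 -> 278
RT 180: heading 278 -> 98
FD 11: (0,0) -> (-1.531,10.893) [heading=98, move]
FD 8: (-1.531,10.893) -> (-2.644,18.815) [heading=98, move]
Final: pos=(-2.644,18.815), heading=98, 0 segment(s) drawn
Waypoints (3 total):
(0, 0)
(-1.531, 10.893)
(-2.644, 18.815)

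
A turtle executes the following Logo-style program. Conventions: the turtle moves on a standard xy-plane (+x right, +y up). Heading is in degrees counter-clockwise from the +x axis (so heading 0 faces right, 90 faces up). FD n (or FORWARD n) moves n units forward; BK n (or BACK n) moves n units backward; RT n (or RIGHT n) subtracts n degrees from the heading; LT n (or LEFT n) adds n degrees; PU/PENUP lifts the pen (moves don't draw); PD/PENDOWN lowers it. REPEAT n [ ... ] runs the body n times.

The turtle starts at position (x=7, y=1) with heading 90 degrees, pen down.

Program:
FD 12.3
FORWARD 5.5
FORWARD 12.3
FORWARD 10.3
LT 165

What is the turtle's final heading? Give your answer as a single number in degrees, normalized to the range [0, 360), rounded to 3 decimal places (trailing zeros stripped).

Answer: 255

Derivation:
Executing turtle program step by step:
Start: pos=(7,1), heading=90, pen down
FD 12.3: (7,1) -> (7,13.3) [heading=90, draw]
FD 5.5: (7,13.3) -> (7,18.8) [heading=90, draw]
FD 12.3: (7,18.8) -> (7,31.1) [heading=90, draw]
FD 10.3: (7,31.1) -> (7,41.4) [heading=90, draw]
LT 165: heading 90 -> 255
Final: pos=(7,41.4), heading=255, 4 segment(s) drawn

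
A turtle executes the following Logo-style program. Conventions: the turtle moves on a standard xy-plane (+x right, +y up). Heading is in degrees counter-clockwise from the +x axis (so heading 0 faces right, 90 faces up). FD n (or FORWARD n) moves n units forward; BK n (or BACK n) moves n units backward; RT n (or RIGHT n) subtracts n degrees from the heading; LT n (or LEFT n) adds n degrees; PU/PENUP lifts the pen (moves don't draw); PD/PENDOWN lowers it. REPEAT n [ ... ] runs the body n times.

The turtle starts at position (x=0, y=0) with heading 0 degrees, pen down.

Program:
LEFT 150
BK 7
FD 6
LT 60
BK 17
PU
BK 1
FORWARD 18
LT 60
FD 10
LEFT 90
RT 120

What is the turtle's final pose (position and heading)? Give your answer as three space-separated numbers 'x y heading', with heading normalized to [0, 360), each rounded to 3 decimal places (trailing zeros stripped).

Executing turtle program step by step:
Start: pos=(0,0), heading=0, pen down
LT 150: heading 0 -> 150
BK 7: (0,0) -> (6.062,-3.5) [heading=150, draw]
FD 6: (6.062,-3.5) -> (0.866,-0.5) [heading=150, draw]
LT 60: heading 150 -> 210
BK 17: (0.866,-0.5) -> (15.588,8) [heading=210, draw]
PU: pen up
BK 1: (15.588,8) -> (16.454,8.5) [heading=210, move]
FD 18: (16.454,8.5) -> (0.866,-0.5) [heading=210, move]
LT 60: heading 210 -> 270
FD 10: (0.866,-0.5) -> (0.866,-10.5) [heading=270, move]
LT 90: heading 270 -> 0
RT 120: heading 0 -> 240
Final: pos=(0.866,-10.5), heading=240, 3 segment(s) drawn

Answer: 0.866 -10.5 240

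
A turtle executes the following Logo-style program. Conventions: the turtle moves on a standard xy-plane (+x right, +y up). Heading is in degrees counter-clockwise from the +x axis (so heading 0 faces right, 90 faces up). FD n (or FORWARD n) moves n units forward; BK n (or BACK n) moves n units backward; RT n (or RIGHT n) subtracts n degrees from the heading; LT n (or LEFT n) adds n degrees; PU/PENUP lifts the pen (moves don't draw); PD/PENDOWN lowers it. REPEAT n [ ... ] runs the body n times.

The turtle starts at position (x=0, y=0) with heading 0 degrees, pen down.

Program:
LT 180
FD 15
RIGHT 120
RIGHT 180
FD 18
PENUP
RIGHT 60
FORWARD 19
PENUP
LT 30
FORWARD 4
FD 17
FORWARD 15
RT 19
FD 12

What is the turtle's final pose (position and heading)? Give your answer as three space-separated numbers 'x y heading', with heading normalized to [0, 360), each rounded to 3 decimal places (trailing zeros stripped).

Executing turtle program step by step:
Start: pos=(0,0), heading=0, pen down
LT 180: heading 0 -> 180
FD 15: (0,0) -> (-15,0) [heading=180, draw]
RT 120: heading 180 -> 60
RT 180: heading 60 -> 240
FD 18: (-15,0) -> (-24,-15.588) [heading=240, draw]
PU: pen up
RT 60: heading 240 -> 180
FD 19: (-24,-15.588) -> (-43,-15.588) [heading=180, move]
PU: pen up
LT 30: heading 180 -> 210
FD 4: (-43,-15.588) -> (-46.464,-17.588) [heading=210, move]
FD 17: (-46.464,-17.588) -> (-61.187,-26.088) [heading=210, move]
FD 15: (-61.187,-26.088) -> (-74.177,-33.588) [heading=210, move]
RT 19: heading 210 -> 191
FD 12: (-74.177,-33.588) -> (-85.956,-35.878) [heading=191, move]
Final: pos=(-85.956,-35.878), heading=191, 2 segment(s) drawn

Answer: -85.956 -35.878 191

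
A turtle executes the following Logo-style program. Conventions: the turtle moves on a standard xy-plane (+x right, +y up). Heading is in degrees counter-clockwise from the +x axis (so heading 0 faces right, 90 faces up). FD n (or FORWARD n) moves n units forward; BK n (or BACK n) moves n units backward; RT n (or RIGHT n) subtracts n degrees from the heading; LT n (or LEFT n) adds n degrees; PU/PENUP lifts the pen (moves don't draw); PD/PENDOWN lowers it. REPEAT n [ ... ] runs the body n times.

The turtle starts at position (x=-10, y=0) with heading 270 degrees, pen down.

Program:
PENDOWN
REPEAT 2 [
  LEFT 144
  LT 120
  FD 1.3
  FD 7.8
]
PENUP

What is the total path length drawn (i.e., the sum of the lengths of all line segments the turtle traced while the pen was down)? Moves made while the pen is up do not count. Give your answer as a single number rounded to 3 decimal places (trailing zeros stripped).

Answer: 18.2

Derivation:
Executing turtle program step by step:
Start: pos=(-10,0), heading=270, pen down
PD: pen down
REPEAT 2 [
  -- iteration 1/2 --
  LT 144: heading 270 -> 54
  LT 120: heading 54 -> 174
  FD 1.3: (-10,0) -> (-11.293,0.136) [heading=174, draw]
  FD 7.8: (-11.293,0.136) -> (-19.05,0.951) [heading=174, draw]
  -- iteration 2/2 --
  LT 144: heading 174 -> 318
  LT 120: heading 318 -> 78
  FD 1.3: (-19.05,0.951) -> (-18.78,2.223) [heading=78, draw]
  FD 7.8: (-18.78,2.223) -> (-17.158,9.852) [heading=78, draw]
]
PU: pen up
Final: pos=(-17.158,9.852), heading=78, 4 segment(s) drawn

Segment lengths:
  seg 1: (-10,0) -> (-11.293,0.136), length = 1.3
  seg 2: (-11.293,0.136) -> (-19.05,0.951), length = 7.8
  seg 3: (-19.05,0.951) -> (-18.78,2.223), length = 1.3
  seg 4: (-18.78,2.223) -> (-17.158,9.852), length = 7.8
Total = 18.2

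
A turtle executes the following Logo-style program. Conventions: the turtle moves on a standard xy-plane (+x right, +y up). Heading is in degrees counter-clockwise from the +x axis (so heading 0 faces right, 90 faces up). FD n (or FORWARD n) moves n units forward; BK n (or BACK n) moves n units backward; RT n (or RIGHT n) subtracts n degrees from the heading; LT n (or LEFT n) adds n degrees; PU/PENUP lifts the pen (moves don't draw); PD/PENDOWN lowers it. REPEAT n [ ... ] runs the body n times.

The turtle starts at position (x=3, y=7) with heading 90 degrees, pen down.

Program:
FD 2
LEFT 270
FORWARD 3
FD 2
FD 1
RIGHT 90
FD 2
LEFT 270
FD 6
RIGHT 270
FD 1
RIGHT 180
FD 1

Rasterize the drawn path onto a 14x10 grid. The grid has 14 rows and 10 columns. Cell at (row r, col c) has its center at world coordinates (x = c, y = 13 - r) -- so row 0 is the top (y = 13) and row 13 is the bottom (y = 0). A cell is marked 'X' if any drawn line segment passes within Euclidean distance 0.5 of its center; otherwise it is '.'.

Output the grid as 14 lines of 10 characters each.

Segment 0: (3,7) -> (3,9)
Segment 1: (3,9) -> (6,9)
Segment 2: (6,9) -> (8,9)
Segment 3: (8,9) -> (9,9)
Segment 4: (9,9) -> (9,7)
Segment 5: (9,7) -> (3,7)
Segment 6: (3,7) -> (3,6)
Segment 7: (3,6) -> (3,7)

Answer: ..........
..........
..........
..........
...XXXXXXX
...X.....X
...XXXXXXX
...X......
..........
..........
..........
..........
..........
..........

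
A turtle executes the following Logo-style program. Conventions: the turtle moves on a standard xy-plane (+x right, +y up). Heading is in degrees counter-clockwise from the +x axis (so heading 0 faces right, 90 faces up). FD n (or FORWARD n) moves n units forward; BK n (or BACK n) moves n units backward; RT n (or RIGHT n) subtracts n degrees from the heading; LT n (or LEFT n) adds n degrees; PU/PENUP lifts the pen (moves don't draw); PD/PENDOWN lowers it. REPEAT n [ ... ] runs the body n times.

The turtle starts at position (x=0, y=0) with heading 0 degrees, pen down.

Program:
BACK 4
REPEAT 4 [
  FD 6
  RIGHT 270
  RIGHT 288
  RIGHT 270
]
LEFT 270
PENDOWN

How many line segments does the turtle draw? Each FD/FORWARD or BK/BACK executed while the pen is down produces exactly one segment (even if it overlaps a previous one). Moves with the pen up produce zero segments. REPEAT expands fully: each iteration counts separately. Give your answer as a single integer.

Executing turtle program step by step:
Start: pos=(0,0), heading=0, pen down
BK 4: (0,0) -> (-4,0) [heading=0, draw]
REPEAT 4 [
  -- iteration 1/4 --
  FD 6: (-4,0) -> (2,0) [heading=0, draw]
  RT 270: heading 0 -> 90
  RT 288: heading 90 -> 162
  RT 270: heading 162 -> 252
  -- iteration 2/4 --
  FD 6: (2,0) -> (0.146,-5.706) [heading=252, draw]
  RT 270: heading 252 -> 342
  RT 288: heading 342 -> 54
  RT 270: heading 54 -> 144
  -- iteration 3/4 --
  FD 6: (0.146,-5.706) -> (-4.708,-2.18) [heading=144, draw]
  RT 270: heading 144 -> 234
  RT 288: heading 234 -> 306
  RT 270: heading 306 -> 36
  -- iteration 4/4 --
  FD 6: (-4.708,-2.18) -> (0.146,1.347) [heading=36, draw]
  RT 270: heading 36 -> 126
  RT 288: heading 126 -> 198
  RT 270: heading 198 -> 288
]
LT 270: heading 288 -> 198
PD: pen down
Final: pos=(0.146,1.347), heading=198, 5 segment(s) drawn
Segments drawn: 5

Answer: 5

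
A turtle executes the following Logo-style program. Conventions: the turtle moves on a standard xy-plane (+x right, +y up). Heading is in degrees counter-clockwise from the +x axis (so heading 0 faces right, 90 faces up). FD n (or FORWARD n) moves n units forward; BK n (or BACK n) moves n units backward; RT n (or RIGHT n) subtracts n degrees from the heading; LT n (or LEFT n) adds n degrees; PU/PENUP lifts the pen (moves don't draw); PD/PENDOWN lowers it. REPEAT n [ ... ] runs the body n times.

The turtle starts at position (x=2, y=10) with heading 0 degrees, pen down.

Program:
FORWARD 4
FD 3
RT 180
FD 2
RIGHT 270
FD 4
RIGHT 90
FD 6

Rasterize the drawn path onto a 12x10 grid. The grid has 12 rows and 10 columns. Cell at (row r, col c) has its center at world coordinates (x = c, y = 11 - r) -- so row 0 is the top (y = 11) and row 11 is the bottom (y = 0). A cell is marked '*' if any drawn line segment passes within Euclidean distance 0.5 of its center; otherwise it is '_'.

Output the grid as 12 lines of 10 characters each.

Segment 0: (2,10) -> (6,10)
Segment 1: (6,10) -> (9,10)
Segment 2: (9,10) -> (7,10)
Segment 3: (7,10) -> (7,6)
Segment 4: (7,6) -> (1,6)

Answer: __________
__********
_______*__
_______*__
_______*__
_*******__
__________
__________
__________
__________
__________
__________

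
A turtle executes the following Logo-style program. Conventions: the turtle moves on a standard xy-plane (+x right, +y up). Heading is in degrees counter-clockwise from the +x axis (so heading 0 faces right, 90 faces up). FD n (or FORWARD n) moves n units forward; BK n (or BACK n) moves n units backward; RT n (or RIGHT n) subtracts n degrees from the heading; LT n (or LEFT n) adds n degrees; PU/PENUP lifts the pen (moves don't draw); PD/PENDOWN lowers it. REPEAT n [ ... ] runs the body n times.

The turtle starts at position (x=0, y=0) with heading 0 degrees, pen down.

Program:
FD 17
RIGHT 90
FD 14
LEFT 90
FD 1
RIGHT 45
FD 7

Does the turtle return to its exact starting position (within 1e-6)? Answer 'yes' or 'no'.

Executing turtle program step by step:
Start: pos=(0,0), heading=0, pen down
FD 17: (0,0) -> (17,0) [heading=0, draw]
RT 90: heading 0 -> 270
FD 14: (17,0) -> (17,-14) [heading=270, draw]
LT 90: heading 270 -> 0
FD 1: (17,-14) -> (18,-14) [heading=0, draw]
RT 45: heading 0 -> 315
FD 7: (18,-14) -> (22.95,-18.95) [heading=315, draw]
Final: pos=(22.95,-18.95), heading=315, 4 segment(s) drawn

Start position: (0, 0)
Final position: (22.95, -18.95)
Distance = 29.762; >= 1e-6 -> NOT closed

Answer: no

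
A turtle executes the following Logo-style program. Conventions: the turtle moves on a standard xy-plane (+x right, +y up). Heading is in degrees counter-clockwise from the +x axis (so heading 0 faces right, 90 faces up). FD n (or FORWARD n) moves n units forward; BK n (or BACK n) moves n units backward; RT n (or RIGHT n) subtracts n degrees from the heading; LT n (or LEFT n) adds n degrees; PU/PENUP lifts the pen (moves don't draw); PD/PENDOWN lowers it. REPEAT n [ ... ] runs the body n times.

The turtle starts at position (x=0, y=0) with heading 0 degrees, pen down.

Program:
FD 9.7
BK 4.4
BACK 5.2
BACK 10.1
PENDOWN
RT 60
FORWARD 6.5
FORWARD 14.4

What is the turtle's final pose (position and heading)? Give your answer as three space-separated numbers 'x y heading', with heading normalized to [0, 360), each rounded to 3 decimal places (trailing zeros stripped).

Executing turtle program step by step:
Start: pos=(0,0), heading=0, pen down
FD 9.7: (0,0) -> (9.7,0) [heading=0, draw]
BK 4.4: (9.7,0) -> (5.3,0) [heading=0, draw]
BK 5.2: (5.3,0) -> (0.1,0) [heading=0, draw]
BK 10.1: (0.1,0) -> (-10,0) [heading=0, draw]
PD: pen down
RT 60: heading 0 -> 300
FD 6.5: (-10,0) -> (-6.75,-5.629) [heading=300, draw]
FD 14.4: (-6.75,-5.629) -> (0.45,-18.1) [heading=300, draw]
Final: pos=(0.45,-18.1), heading=300, 6 segment(s) drawn

Answer: 0.45 -18.1 300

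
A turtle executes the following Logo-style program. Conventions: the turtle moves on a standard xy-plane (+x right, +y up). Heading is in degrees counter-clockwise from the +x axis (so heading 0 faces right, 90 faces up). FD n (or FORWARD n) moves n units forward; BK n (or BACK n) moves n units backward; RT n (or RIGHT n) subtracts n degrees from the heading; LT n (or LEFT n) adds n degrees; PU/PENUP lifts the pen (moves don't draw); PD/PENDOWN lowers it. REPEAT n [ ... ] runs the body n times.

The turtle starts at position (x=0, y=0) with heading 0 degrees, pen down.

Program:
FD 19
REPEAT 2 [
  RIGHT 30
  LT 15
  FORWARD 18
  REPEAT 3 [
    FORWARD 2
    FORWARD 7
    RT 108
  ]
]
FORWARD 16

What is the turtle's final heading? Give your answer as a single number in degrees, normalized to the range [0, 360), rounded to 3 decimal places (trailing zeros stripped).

Executing turtle program step by step:
Start: pos=(0,0), heading=0, pen down
FD 19: (0,0) -> (19,0) [heading=0, draw]
REPEAT 2 [
  -- iteration 1/2 --
  RT 30: heading 0 -> 330
  LT 15: heading 330 -> 345
  FD 18: (19,0) -> (36.387,-4.659) [heading=345, draw]
  REPEAT 3 [
    -- iteration 1/3 --
    FD 2: (36.387,-4.659) -> (38.319,-5.176) [heading=345, draw]
    FD 7: (38.319,-5.176) -> (45.08,-6.988) [heading=345, draw]
    RT 108: heading 345 -> 237
    -- iteration 2/3 --
    FD 2: (45.08,-6.988) -> (43.991,-8.665) [heading=237, draw]
    FD 7: (43.991,-8.665) -> (40.178,-14.536) [heading=237, draw]
    RT 108: heading 237 -> 129
    -- iteration 3/3 --
    FD 2: (40.178,-14.536) -> (38.92,-12.982) [heading=129, draw]
    FD 7: (38.92,-12.982) -> (34.514,-7.542) [heading=129, draw]
    RT 108: heading 129 -> 21
  ]
  -- iteration 2/2 --
  RT 30: heading 21 -> 351
  LT 15: heading 351 -> 6
  FD 18: (34.514,-7.542) -> (52.416,-5.66) [heading=6, draw]
  REPEAT 3 [
    -- iteration 1/3 --
    FD 2: (52.416,-5.66) -> (54.405,-5.451) [heading=6, draw]
    FD 7: (54.405,-5.451) -> (61.366,-4.72) [heading=6, draw]
    RT 108: heading 6 -> 258
    -- iteration 2/3 --
    FD 2: (61.366,-4.72) -> (60.951,-6.676) [heading=258, draw]
    FD 7: (60.951,-6.676) -> (59.495,-13.523) [heading=258, draw]
    RT 108: heading 258 -> 150
    -- iteration 3/3 --
    FD 2: (59.495,-13.523) -> (57.763,-12.523) [heading=150, draw]
    FD 7: (57.763,-12.523) -> (51.701,-9.023) [heading=150, draw]
    RT 108: heading 150 -> 42
  ]
]
FD 16: (51.701,-9.023) -> (63.591,1.683) [heading=42, draw]
Final: pos=(63.591,1.683), heading=42, 16 segment(s) drawn

Answer: 42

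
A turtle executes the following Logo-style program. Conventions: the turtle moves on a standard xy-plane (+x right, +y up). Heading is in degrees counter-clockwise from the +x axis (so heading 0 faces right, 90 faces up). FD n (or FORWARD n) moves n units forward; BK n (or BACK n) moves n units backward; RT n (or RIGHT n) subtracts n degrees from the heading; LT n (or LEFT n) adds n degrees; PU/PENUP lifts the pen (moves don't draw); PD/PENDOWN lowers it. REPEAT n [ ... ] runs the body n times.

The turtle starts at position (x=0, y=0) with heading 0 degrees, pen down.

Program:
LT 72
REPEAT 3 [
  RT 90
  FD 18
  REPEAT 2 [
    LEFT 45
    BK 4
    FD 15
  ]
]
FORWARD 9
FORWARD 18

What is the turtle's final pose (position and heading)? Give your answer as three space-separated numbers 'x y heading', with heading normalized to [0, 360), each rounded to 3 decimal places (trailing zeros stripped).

Answer: 99.301 55.358 72

Derivation:
Executing turtle program step by step:
Start: pos=(0,0), heading=0, pen down
LT 72: heading 0 -> 72
REPEAT 3 [
  -- iteration 1/3 --
  RT 90: heading 72 -> 342
  FD 18: (0,0) -> (17.119,-5.562) [heading=342, draw]
  REPEAT 2 [
    -- iteration 1/2 --
    LT 45: heading 342 -> 27
    BK 4: (17.119,-5.562) -> (13.555,-7.378) [heading=27, draw]
    FD 15: (13.555,-7.378) -> (26.92,-0.568) [heading=27, draw]
    -- iteration 2/2 --
    LT 45: heading 27 -> 72
    BK 4: (26.92,-0.568) -> (25.684,-4.373) [heading=72, draw]
    FD 15: (25.684,-4.373) -> (30.319,9.893) [heading=72, draw]
  ]
  -- iteration 2/3 --
  RT 90: heading 72 -> 342
  FD 18: (30.319,9.893) -> (47.438,4.331) [heading=342, draw]
  REPEAT 2 [
    -- iteration 1/2 --
    LT 45: heading 342 -> 27
    BK 4: (47.438,4.331) -> (43.874,2.515) [heading=27, draw]
    FD 15: (43.874,2.515) -> (57.239,9.325) [heading=27, draw]
    -- iteration 2/2 --
    LT 45: heading 27 -> 72
    BK 4: (57.239,9.325) -> (56.003,5.521) [heading=72, draw]
    FD 15: (56.003,5.521) -> (60.639,19.786) [heading=72, draw]
  ]
  -- iteration 3/3 --
  RT 90: heading 72 -> 342
  FD 18: (60.639,19.786) -> (77.758,14.224) [heading=342, draw]
  REPEAT 2 [
    -- iteration 1/2 --
    LT 45: heading 342 -> 27
    BK 4: (77.758,14.224) -> (74.194,12.408) [heading=27, draw]
    FD 15: (74.194,12.408) -> (87.559,19.218) [heading=27, draw]
    -- iteration 2/2 --
    LT 45: heading 27 -> 72
    BK 4: (87.559,19.218) -> (86.323,15.414) [heading=72, draw]
    FD 15: (86.323,15.414) -> (90.958,29.68) [heading=72, draw]
  ]
]
FD 9: (90.958,29.68) -> (93.739,38.239) [heading=72, draw]
FD 18: (93.739,38.239) -> (99.301,55.358) [heading=72, draw]
Final: pos=(99.301,55.358), heading=72, 17 segment(s) drawn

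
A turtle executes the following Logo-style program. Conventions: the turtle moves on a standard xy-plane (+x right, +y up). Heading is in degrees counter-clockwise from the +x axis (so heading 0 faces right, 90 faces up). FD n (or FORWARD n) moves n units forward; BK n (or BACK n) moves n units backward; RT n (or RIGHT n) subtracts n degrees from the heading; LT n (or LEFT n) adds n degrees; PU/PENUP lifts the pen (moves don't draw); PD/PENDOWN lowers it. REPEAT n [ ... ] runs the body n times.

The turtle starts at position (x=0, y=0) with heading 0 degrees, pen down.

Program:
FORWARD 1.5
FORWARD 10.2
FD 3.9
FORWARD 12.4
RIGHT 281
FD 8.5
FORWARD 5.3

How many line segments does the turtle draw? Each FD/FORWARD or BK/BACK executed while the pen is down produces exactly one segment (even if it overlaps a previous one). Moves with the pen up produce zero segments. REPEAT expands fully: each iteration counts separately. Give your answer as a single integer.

Executing turtle program step by step:
Start: pos=(0,0), heading=0, pen down
FD 1.5: (0,0) -> (1.5,0) [heading=0, draw]
FD 10.2: (1.5,0) -> (11.7,0) [heading=0, draw]
FD 3.9: (11.7,0) -> (15.6,0) [heading=0, draw]
FD 12.4: (15.6,0) -> (28,0) [heading=0, draw]
RT 281: heading 0 -> 79
FD 8.5: (28,0) -> (29.622,8.344) [heading=79, draw]
FD 5.3: (29.622,8.344) -> (30.633,13.546) [heading=79, draw]
Final: pos=(30.633,13.546), heading=79, 6 segment(s) drawn
Segments drawn: 6

Answer: 6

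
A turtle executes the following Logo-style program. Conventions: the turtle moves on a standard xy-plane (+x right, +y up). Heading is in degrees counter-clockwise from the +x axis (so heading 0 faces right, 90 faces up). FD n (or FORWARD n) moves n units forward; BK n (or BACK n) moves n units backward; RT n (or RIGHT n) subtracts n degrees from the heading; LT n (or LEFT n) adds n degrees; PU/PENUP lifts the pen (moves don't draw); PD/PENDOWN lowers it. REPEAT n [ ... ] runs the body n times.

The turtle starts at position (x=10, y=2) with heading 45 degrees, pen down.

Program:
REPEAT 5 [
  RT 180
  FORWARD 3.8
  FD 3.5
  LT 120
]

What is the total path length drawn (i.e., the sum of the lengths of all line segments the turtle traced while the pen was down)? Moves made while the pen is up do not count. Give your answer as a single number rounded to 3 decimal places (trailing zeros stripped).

Executing turtle program step by step:
Start: pos=(10,2), heading=45, pen down
REPEAT 5 [
  -- iteration 1/5 --
  RT 180: heading 45 -> 225
  FD 3.8: (10,2) -> (7.313,-0.687) [heading=225, draw]
  FD 3.5: (7.313,-0.687) -> (4.838,-3.162) [heading=225, draw]
  LT 120: heading 225 -> 345
  -- iteration 2/5 --
  RT 180: heading 345 -> 165
  FD 3.8: (4.838,-3.162) -> (1.168,-2.178) [heading=165, draw]
  FD 3.5: (1.168,-2.178) -> (-2.213,-1.273) [heading=165, draw]
  LT 120: heading 165 -> 285
  -- iteration 3/5 --
  RT 180: heading 285 -> 105
  FD 3.8: (-2.213,-1.273) -> (-3.197,2.398) [heading=105, draw]
  FD 3.5: (-3.197,2.398) -> (-4.103,5.779) [heading=105, draw]
  LT 120: heading 105 -> 225
  -- iteration 4/5 --
  RT 180: heading 225 -> 45
  FD 3.8: (-4.103,5.779) -> (-1.416,8.466) [heading=45, draw]
  FD 3.5: (-1.416,8.466) -> (1.059,10.941) [heading=45, draw]
  LT 120: heading 45 -> 165
  -- iteration 5/5 --
  RT 180: heading 165 -> 345
  FD 3.8: (1.059,10.941) -> (4.73,9.957) [heading=345, draw]
  FD 3.5: (4.73,9.957) -> (8.111,9.051) [heading=345, draw]
  LT 120: heading 345 -> 105
]
Final: pos=(8.111,9.051), heading=105, 10 segment(s) drawn

Segment lengths:
  seg 1: (10,2) -> (7.313,-0.687), length = 3.8
  seg 2: (7.313,-0.687) -> (4.838,-3.162), length = 3.5
  seg 3: (4.838,-3.162) -> (1.168,-2.178), length = 3.8
  seg 4: (1.168,-2.178) -> (-2.213,-1.273), length = 3.5
  seg 5: (-2.213,-1.273) -> (-3.197,2.398), length = 3.8
  seg 6: (-3.197,2.398) -> (-4.103,5.779), length = 3.5
  seg 7: (-4.103,5.779) -> (-1.416,8.466), length = 3.8
  seg 8: (-1.416,8.466) -> (1.059,10.941), length = 3.5
  seg 9: (1.059,10.941) -> (4.73,9.957), length = 3.8
  seg 10: (4.73,9.957) -> (8.111,9.051), length = 3.5
Total = 36.5

Answer: 36.5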